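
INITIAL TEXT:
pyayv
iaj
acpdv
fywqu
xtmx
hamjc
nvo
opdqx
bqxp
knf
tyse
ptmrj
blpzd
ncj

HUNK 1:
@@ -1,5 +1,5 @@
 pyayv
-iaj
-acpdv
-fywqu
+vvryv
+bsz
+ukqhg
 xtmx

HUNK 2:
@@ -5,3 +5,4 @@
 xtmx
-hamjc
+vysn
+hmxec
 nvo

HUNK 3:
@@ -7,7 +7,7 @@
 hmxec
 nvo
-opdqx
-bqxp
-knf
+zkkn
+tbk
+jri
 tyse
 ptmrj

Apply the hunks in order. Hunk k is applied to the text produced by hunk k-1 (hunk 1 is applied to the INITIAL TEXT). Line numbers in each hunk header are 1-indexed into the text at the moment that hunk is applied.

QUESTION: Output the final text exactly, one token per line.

Answer: pyayv
vvryv
bsz
ukqhg
xtmx
vysn
hmxec
nvo
zkkn
tbk
jri
tyse
ptmrj
blpzd
ncj

Derivation:
Hunk 1: at line 1 remove [iaj,acpdv,fywqu] add [vvryv,bsz,ukqhg] -> 14 lines: pyayv vvryv bsz ukqhg xtmx hamjc nvo opdqx bqxp knf tyse ptmrj blpzd ncj
Hunk 2: at line 5 remove [hamjc] add [vysn,hmxec] -> 15 lines: pyayv vvryv bsz ukqhg xtmx vysn hmxec nvo opdqx bqxp knf tyse ptmrj blpzd ncj
Hunk 3: at line 7 remove [opdqx,bqxp,knf] add [zkkn,tbk,jri] -> 15 lines: pyayv vvryv bsz ukqhg xtmx vysn hmxec nvo zkkn tbk jri tyse ptmrj blpzd ncj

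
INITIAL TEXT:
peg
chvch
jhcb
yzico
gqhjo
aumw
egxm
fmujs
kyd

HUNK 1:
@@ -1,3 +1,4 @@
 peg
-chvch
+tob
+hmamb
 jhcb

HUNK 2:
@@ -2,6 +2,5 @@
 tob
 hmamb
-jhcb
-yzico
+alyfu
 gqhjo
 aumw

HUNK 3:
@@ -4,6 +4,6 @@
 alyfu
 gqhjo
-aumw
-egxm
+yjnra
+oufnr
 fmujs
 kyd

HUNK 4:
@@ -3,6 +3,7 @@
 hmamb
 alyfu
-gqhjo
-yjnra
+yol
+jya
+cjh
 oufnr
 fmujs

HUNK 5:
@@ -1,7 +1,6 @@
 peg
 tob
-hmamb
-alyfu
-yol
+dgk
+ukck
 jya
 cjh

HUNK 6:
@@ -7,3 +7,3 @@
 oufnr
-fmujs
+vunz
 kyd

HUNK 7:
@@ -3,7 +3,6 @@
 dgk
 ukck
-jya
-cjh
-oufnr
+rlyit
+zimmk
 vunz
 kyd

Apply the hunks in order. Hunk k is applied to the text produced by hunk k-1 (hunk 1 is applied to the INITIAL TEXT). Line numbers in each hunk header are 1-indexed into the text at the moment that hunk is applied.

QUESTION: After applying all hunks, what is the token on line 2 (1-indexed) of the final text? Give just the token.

Answer: tob

Derivation:
Hunk 1: at line 1 remove [chvch] add [tob,hmamb] -> 10 lines: peg tob hmamb jhcb yzico gqhjo aumw egxm fmujs kyd
Hunk 2: at line 2 remove [jhcb,yzico] add [alyfu] -> 9 lines: peg tob hmamb alyfu gqhjo aumw egxm fmujs kyd
Hunk 3: at line 4 remove [aumw,egxm] add [yjnra,oufnr] -> 9 lines: peg tob hmamb alyfu gqhjo yjnra oufnr fmujs kyd
Hunk 4: at line 3 remove [gqhjo,yjnra] add [yol,jya,cjh] -> 10 lines: peg tob hmamb alyfu yol jya cjh oufnr fmujs kyd
Hunk 5: at line 1 remove [hmamb,alyfu,yol] add [dgk,ukck] -> 9 lines: peg tob dgk ukck jya cjh oufnr fmujs kyd
Hunk 6: at line 7 remove [fmujs] add [vunz] -> 9 lines: peg tob dgk ukck jya cjh oufnr vunz kyd
Hunk 7: at line 3 remove [jya,cjh,oufnr] add [rlyit,zimmk] -> 8 lines: peg tob dgk ukck rlyit zimmk vunz kyd
Final line 2: tob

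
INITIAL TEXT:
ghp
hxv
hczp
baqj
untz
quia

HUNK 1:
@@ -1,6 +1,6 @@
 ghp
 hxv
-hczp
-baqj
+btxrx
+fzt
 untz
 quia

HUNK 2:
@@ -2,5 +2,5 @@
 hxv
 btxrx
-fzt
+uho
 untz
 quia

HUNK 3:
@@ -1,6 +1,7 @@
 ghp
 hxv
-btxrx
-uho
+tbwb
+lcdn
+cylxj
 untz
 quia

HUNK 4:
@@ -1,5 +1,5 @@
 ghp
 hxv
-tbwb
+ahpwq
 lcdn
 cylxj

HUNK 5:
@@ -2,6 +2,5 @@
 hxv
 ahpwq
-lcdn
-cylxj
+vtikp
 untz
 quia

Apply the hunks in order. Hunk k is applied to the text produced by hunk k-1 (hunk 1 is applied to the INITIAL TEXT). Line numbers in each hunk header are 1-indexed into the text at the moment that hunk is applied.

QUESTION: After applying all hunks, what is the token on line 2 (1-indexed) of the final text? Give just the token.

Answer: hxv

Derivation:
Hunk 1: at line 1 remove [hczp,baqj] add [btxrx,fzt] -> 6 lines: ghp hxv btxrx fzt untz quia
Hunk 2: at line 2 remove [fzt] add [uho] -> 6 lines: ghp hxv btxrx uho untz quia
Hunk 3: at line 1 remove [btxrx,uho] add [tbwb,lcdn,cylxj] -> 7 lines: ghp hxv tbwb lcdn cylxj untz quia
Hunk 4: at line 1 remove [tbwb] add [ahpwq] -> 7 lines: ghp hxv ahpwq lcdn cylxj untz quia
Hunk 5: at line 2 remove [lcdn,cylxj] add [vtikp] -> 6 lines: ghp hxv ahpwq vtikp untz quia
Final line 2: hxv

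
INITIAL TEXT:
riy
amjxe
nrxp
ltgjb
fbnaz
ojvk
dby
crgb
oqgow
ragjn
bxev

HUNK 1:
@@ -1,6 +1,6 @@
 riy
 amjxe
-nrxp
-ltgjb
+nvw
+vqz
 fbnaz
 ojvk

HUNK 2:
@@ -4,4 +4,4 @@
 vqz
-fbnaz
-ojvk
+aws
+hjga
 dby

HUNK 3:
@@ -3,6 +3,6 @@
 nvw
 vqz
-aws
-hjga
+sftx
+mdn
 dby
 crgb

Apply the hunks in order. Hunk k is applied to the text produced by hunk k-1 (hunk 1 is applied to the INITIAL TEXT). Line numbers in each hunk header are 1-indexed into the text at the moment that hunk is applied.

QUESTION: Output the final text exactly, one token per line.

Answer: riy
amjxe
nvw
vqz
sftx
mdn
dby
crgb
oqgow
ragjn
bxev

Derivation:
Hunk 1: at line 1 remove [nrxp,ltgjb] add [nvw,vqz] -> 11 lines: riy amjxe nvw vqz fbnaz ojvk dby crgb oqgow ragjn bxev
Hunk 2: at line 4 remove [fbnaz,ojvk] add [aws,hjga] -> 11 lines: riy amjxe nvw vqz aws hjga dby crgb oqgow ragjn bxev
Hunk 3: at line 3 remove [aws,hjga] add [sftx,mdn] -> 11 lines: riy amjxe nvw vqz sftx mdn dby crgb oqgow ragjn bxev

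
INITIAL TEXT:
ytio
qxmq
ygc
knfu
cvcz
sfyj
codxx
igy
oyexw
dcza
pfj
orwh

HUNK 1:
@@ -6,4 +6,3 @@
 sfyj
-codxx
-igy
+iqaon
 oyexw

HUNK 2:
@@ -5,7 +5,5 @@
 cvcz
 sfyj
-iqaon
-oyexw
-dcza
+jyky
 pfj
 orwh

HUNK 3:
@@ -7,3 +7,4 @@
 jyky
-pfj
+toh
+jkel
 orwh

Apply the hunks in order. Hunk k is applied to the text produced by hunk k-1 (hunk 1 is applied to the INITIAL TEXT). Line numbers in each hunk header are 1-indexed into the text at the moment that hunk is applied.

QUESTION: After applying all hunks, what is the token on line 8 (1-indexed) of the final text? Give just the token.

Answer: toh

Derivation:
Hunk 1: at line 6 remove [codxx,igy] add [iqaon] -> 11 lines: ytio qxmq ygc knfu cvcz sfyj iqaon oyexw dcza pfj orwh
Hunk 2: at line 5 remove [iqaon,oyexw,dcza] add [jyky] -> 9 lines: ytio qxmq ygc knfu cvcz sfyj jyky pfj orwh
Hunk 3: at line 7 remove [pfj] add [toh,jkel] -> 10 lines: ytio qxmq ygc knfu cvcz sfyj jyky toh jkel orwh
Final line 8: toh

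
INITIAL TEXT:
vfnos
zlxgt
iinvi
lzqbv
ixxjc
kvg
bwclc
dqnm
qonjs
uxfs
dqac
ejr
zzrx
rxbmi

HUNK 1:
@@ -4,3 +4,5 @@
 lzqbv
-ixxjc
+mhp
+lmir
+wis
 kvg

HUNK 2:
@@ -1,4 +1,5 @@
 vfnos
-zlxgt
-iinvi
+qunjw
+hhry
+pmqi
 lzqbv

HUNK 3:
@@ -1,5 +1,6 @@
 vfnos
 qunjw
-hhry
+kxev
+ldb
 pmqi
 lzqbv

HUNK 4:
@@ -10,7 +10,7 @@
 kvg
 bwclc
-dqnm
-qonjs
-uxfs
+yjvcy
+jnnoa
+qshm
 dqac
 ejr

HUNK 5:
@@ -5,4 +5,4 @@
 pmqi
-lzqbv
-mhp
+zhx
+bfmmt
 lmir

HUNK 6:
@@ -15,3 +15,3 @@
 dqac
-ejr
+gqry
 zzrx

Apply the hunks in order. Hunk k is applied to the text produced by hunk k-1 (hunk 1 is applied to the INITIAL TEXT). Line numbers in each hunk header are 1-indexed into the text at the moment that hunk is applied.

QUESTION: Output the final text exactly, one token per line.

Answer: vfnos
qunjw
kxev
ldb
pmqi
zhx
bfmmt
lmir
wis
kvg
bwclc
yjvcy
jnnoa
qshm
dqac
gqry
zzrx
rxbmi

Derivation:
Hunk 1: at line 4 remove [ixxjc] add [mhp,lmir,wis] -> 16 lines: vfnos zlxgt iinvi lzqbv mhp lmir wis kvg bwclc dqnm qonjs uxfs dqac ejr zzrx rxbmi
Hunk 2: at line 1 remove [zlxgt,iinvi] add [qunjw,hhry,pmqi] -> 17 lines: vfnos qunjw hhry pmqi lzqbv mhp lmir wis kvg bwclc dqnm qonjs uxfs dqac ejr zzrx rxbmi
Hunk 3: at line 1 remove [hhry] add [kxev,ldb] -> 18 lines: vfnos qunjw kxev ldb pmqi lzqbv mhp lmir wis kvg bwclc dqnm qonjs uxfs dqac ejr zzrx rxbmi
Hunk 4: at line 10 remove [dqnm,qonjs,uxfs] add [yjvcy,jnnoa,qshm] -> 18 lines: vfnos qunjw kxev ldb pmqi lzqbv mhp lmir wis kvg bwclc yjvcy jnnoa qshm dqac ejr zzrx rxbmi
Hunk 5: at line 5 remove [lzqbv,mhp] add [zhx,bfmmt] -> 18 lines: vfnos qunjw kxev ldb pmqi zhx bfmmt lmir wis kvg bwclc yjvcy jnnoa qshm dqac ejr zzrx rxbmi
Hunk 6: at line 15 remove [ejr] add [gqry] -> 18 lines: vfnos qunjw kxev ldb pmqi zhx bfmmt lmir wis kvg bwclc yjvcy jnnoa qshm dqac gqry zzrx rxbmi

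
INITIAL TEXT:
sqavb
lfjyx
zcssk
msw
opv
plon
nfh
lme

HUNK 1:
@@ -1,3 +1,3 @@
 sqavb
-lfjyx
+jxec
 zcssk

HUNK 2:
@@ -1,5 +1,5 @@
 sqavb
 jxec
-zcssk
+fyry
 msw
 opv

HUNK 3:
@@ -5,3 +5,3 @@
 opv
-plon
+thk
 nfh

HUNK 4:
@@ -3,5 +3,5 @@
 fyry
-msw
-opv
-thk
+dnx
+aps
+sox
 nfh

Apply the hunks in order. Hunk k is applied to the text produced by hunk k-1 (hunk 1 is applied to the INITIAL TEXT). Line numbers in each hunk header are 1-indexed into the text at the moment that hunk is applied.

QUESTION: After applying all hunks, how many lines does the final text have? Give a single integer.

Answer: 8

Derivation:
Hunk 1: at line 1 remove [lfjyx] add [jxec] -> 8 lines: sqavb jxec zcssk msw opv plon nfh lme
Hunk 2: at line 1 remove [zcssk] add [fyry] -> 8 lines: sqavb jxec fyry msw opv plon nfh lme
Hunk 3: at line 5 remove [plon] add [thk] -> 8 lines: sqavb jxec fyry msw opv thk nfh lme
Hunk 4: at line 3 remove [msw,opv,thk] add [dnx,aps,sox] -> 8 lines: sqavb jxec fyry dnx aps sox nfh lme
Final line count: 8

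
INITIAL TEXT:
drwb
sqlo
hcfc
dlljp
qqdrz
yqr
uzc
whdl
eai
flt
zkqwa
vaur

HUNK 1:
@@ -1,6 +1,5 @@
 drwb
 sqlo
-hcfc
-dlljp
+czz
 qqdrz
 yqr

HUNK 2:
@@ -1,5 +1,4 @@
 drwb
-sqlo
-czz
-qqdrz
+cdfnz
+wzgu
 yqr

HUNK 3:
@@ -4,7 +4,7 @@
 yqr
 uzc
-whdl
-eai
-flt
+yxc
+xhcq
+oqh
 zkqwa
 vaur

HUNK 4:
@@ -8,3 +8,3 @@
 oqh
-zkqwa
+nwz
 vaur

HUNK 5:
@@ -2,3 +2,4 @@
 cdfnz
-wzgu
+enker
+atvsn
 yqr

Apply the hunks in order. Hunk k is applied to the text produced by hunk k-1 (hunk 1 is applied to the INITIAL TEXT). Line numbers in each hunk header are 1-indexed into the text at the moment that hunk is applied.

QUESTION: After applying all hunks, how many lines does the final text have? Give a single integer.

Hunk 1: at line 1 remove [hcfc,dlljp] add [czz] -> 11 lines: drwb sqlo czz qqdrz yqr uzc whdl eai flt zkqwa vaur
Hunk 2: at line 1 remove [sqlo,czz,qqdrz] add [cdfnz,wzgu] -> 10 lines: drwb cdfnz wzgu yqr uzc whdl eai flt zkqwa vaur
Hunk 3: at line 4 remove [whdl,eai,flt] add [yxc,xhcq,oqh] -> 10 lines: drwb cdfnz wzgu yqr uzc yxc xhcq oqh zkqwa vaur
Hunk 4: at line 8 remove [zkqwa] add [nwz] -> 10 lines: drwb cdfnz wzgu yqr uzc yxc xhcq oqh nwz vaur
Hunk 5: at line 2 remove [wzgu] add [enker,atvsn] -> 11 lines: drwb cdfnz enker atvsn yqr uzc yxc xhcq oqh nwz vaur
Final line count: 11

Answer: 11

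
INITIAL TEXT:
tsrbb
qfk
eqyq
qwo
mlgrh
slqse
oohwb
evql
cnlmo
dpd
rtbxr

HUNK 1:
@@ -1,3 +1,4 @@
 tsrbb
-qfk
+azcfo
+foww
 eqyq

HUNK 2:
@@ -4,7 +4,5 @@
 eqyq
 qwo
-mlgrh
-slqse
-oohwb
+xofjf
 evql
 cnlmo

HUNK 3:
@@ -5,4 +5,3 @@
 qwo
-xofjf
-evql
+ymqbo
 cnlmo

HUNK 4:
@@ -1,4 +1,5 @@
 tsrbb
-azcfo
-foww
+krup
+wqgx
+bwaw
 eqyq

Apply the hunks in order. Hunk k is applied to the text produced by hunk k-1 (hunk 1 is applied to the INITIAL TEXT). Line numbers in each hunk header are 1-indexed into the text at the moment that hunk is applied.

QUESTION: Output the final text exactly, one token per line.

Answer: tsrbb
krup
wqgx
bwaw
eqyq
qwo
ymqbo
cnlmo
dpd
rtbxr

Derivation:
Hunk 1: at line 1 remove [qfk] add [azcfo,foww] -> 12 lines: tsrbb azcfo foww eqyq qwo mlgrh slqse oohwb evql cnlmo dpd rtbxr
Hunk 2: at line 4 remove [mlgrh,slqse,oohwb] add [xofjf] -> 10 lines: tsrbb azcfo foww eqyq qwo xofjf evql cnlmo dpd rtbxr
Hunk 3: at line 5 remove [xofjf,evql] add [ymqbo] -> 9 lines: tsrbb azcfo foww eqyq qwo ymqbo cnlmo dpd rtbxr
Hunk 4: at line 1 remove [azcfo,foww] add [krup,wqgx,bwaw] -> 10 lines: tsrbb krup wqgx bwaw eqyq qwo ymqbo cnlmo dpd rtbxr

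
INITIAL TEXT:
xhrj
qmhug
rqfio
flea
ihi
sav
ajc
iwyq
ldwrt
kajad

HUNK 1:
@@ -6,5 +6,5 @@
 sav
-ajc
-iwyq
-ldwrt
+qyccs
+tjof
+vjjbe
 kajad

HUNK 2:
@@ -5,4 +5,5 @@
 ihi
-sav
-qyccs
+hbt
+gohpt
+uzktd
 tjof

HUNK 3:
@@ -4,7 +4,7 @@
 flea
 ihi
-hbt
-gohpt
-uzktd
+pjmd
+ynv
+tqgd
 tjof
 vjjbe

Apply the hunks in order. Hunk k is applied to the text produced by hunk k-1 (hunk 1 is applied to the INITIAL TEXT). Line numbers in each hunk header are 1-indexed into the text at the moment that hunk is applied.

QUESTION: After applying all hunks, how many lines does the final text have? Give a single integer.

Answer: 11

Derivation:
Hunk 1: at line 6 remove [ajc,iwyq,ldwrt] add [qyccs,tjof,vjjbe] -> 10 lines: xhrj qmhug rqfio flea ihi sav qyccs tjof vjjbe kajad
Hunk 2: at line 5 remove [sav,qyccs] add [hbt,gohpt,uzktd] -> 11 lines: xhrj qmhug rqfio flea ihi hbt gohpt uzktd tjof vjjbe kajad
Hunk 3: at line 4 remove [hbt,gohpt,uzktd] add [pjmd,ynv,tqgd] -> 11 lines: xhrj qmhug rqfio flea ihi pjmd ynv tqgd tjof vjjbe kajad
Final line count: 11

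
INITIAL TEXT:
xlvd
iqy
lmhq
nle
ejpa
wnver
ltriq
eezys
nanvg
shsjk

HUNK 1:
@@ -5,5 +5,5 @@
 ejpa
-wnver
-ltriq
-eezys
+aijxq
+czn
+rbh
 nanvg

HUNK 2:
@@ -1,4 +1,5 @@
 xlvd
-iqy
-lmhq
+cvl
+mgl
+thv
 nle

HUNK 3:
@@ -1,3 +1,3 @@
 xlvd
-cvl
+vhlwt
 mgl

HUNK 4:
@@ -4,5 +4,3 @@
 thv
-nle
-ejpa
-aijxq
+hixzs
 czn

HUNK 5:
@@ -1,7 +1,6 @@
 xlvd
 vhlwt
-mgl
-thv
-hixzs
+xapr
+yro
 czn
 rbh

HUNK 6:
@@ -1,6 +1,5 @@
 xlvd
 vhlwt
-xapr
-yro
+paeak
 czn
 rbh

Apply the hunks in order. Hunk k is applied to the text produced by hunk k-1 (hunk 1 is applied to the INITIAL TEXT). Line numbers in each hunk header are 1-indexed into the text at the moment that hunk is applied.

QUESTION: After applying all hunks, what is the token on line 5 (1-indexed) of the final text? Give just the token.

Hunk 1: at line 5 remove [wnver,ltriq,eezys] add [aijxq,czn,rbh] -> 10 lines: xlvd iqy lmhq nle ejpa aijxq czn rbh nanvg shsjk
Hunk 2: at line 1 remove [iqy,lmhq] add [cvl,mgl,thv] -> 11 lines: xlvd cvl mgl thv nle ejpa aijxq czn rbh nanvg shsjk
Hunk 3: at line 1 remove [cvl] add [vhlwt] -> 11 lines: xlvd vhlwt mgl thv nle ejpa aijxq czn rbh nanvg shsjk
Hunk 4: at line 4 remove [nle,ejpa,aijxq] add [hixzs] -> 9 lines: xlvd vhlwt mgl thv hixzs czn rbh nanvg shsjk
Hunk 5: at line 1 remove [mgl,thv,hixzs] add [xapr,yro] -> 8 lines: xlvd vhlwt xapr yro czn rbh nanvg shsjk
Hunk 6: at line 1 remove [xapr,yro] add [paeak] -> 7 lines: xlvd vhlwt paeak czn rbh nanvg shsjk
Final line 5: rbh

Answer: rbh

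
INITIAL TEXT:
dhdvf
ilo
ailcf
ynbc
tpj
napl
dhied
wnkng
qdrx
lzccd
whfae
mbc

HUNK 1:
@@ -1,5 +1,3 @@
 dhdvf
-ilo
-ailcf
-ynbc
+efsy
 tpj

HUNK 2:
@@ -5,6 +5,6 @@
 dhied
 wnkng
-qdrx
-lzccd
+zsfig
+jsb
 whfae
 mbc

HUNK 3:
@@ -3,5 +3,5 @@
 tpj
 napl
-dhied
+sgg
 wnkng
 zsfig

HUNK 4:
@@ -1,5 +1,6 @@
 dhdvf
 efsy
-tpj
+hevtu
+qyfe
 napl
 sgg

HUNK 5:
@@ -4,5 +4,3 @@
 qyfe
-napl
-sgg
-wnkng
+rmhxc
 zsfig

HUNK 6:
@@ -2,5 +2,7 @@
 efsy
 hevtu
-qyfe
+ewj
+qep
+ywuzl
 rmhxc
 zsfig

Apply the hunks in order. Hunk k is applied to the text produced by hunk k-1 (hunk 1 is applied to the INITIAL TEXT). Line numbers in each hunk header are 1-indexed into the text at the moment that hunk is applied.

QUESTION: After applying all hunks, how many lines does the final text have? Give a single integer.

Answer: 11

Derivation:
Hunk 1: at line 1 remove [ilo,ailcf,ynbc] add [efsy] -> 10 lines: dhdvf efsy tpj napl dhied wnkng qdrx lzccd whfae mbc
Hunk 2: at line 5 remove [qdrx,lzccd] add [zsfig,jsb] -> 10 lines: dhdvf efsy tpj napl dhied wnkng zsfig jsb whfae mbc
Hunk 3: at line 3 remove [dhied] add [sgg] -> 10 lines: dhdvf efsy tpj napl sgg wnkng zsfig jsb whfae mbc
Hunk 4: at line 1 remove [tpj] add [hevtu,qyfe] -> 11 lines: dhdvf efsy hevtu qyfe napl sgg wnkng zsfig jsb whfae mbc
Hunk 5: at line 4 remove [napl,sgg,wnkng] add [rmhxc] -> 9 lines: dhdvf efsy hevtu qyfe rmhxc zsfig jsb whfae mbc
Hunk 6: at line 2 remove [qyfe] add [ewj,qep,ywuzl] -> 11 lines: dhdvf efsy hevtu ewj qep ywuzl rmhxc zsfig jsb whfae mbc
Final line count: 11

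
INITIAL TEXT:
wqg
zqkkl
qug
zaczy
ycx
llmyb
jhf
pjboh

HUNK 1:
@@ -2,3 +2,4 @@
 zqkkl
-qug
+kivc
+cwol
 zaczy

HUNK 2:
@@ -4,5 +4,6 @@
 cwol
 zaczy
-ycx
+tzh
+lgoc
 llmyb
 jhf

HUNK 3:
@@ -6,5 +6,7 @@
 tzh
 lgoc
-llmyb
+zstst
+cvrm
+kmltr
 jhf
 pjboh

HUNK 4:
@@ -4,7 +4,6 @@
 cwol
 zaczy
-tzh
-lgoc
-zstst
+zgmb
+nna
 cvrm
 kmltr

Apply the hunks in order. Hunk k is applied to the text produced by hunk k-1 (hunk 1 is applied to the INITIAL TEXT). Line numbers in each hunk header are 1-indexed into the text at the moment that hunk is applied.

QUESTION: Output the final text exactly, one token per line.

Answer: wqg
zqkkl
kivc
cwol
zaczy
zgmb
nna
cvrm
kmltr
jhf
pjboh

Derivation:
Hunk 1: at line 2 remove [qug] add [kivc,cwol] -> 9 lines: wqg zqkkl kivc cwol zaczy ycx llmyb jhf pjboh
Hunk 2: at line 4 remove [ycx] add [tzh,lgoc] -> 10 lines: wqg zqkkl kivc cwol zaczy tzh lgoc llmyb jhf pjboh
Hunk 3: at line 6 remove [llmyb] add [zstst,cvrm,kmltr] -> 12 lines: wqg zqkkl kivc cwol zaczy tzh lgoc zstst cvrm kmltr jhf pjboh
Hunk 4: at line 4 remove [tzh,lgoc,zstst] add [zgmb,nna] -> 11 lines: wqg zqkkl kivc cwol zaczy zgmb nna cvrm kmltr jhf pjboh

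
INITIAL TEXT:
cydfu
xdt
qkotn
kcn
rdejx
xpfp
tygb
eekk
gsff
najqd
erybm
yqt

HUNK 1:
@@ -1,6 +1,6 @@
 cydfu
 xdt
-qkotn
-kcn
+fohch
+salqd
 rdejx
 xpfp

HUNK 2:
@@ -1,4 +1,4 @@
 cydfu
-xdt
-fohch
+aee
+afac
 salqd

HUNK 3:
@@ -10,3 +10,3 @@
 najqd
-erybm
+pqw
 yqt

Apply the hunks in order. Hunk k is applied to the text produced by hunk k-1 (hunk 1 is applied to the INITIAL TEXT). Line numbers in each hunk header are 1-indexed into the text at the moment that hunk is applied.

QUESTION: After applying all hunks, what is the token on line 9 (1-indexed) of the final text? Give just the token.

Answer: gsff

Derivation:
Hunk 1: at line 1 remove [qkotn,kcn] add [fohch,salqd] -> 12 lines: cydfu xdt fohch salqd rdejx xpfp tygb eekk gsff najqd erybm yqt
Hunk 2: at line 1 remove [xdt,fohch] add [aee,afac] -> 12 lines: cydfu aee afac salqd rdejx xpfp tygb eekk gsff najqd erybm yqt
Hunk 3: at line 10 remove [erybm] add [pqw] -> 12 lines: cydfu aee afac salqd rdejx xpfp tygb eekk gsff najqd pqw yqt
Final line 9: gsff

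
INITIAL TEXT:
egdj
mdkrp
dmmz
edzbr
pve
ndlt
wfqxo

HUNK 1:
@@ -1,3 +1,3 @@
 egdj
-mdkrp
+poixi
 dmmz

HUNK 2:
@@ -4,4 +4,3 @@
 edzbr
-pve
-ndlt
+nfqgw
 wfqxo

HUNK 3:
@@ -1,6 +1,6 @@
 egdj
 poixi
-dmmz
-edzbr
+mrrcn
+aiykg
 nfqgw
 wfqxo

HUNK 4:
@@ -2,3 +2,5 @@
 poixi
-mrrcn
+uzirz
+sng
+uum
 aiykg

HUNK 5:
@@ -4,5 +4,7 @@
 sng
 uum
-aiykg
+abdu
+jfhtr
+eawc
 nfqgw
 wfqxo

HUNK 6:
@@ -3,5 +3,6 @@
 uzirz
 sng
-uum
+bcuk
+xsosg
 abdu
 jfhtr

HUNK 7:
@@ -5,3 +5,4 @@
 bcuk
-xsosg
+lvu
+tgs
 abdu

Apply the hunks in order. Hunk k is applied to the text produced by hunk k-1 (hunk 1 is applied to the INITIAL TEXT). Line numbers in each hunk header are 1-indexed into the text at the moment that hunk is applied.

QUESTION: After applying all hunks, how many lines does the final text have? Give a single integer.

Answer: 12

Derivation:
Hunk 1: at line 1 remove [mdkrp] add [poixi] -> 7 lines: egdj poixi dmmz edzbr pve ndlt wfqxo
Hunk 2: at line 4 remove [pve,ndlt] add [nfqgw] -> 6 lines: egdj poixi dmmz edzbr nfqgw wfqxo
Hunk 3: at line 1 remove [dmmz,edzbr] add [mrrcn,aiykg] -> 6 lines: egdj poixi mrrcn aiykg nfqgw wfqxo
Hunk 4: at line 2 remove [mrrcn] add [uzirz,sng,uum] -> 8 lines: egdj poixi uzirz sng uum aiykg nfqgw wfqxo
Hunk 5: at line 4 remove [aiykg] add [abdu,jfhtr,eawc] -> 10 lines: egdj poixi uzirz sng uum abdu jfhtr eawc nfqgw wfqxo
Hunk 6: at line 3 remove [uum] add [bcuk,xsosg] -> 11 lines: egdj poixi uzirz sng bcuk xsosg abdu jfhtr eawc nfqgw wfqxo
Hunk 7: at line 5 remove [xsosg] add [lvu,tgs] -> 12 lines: egdj poixi uzirz sng bcuk lvu tgs abdu jfhtr eawc nfqgw wfqxo
Final line count: 12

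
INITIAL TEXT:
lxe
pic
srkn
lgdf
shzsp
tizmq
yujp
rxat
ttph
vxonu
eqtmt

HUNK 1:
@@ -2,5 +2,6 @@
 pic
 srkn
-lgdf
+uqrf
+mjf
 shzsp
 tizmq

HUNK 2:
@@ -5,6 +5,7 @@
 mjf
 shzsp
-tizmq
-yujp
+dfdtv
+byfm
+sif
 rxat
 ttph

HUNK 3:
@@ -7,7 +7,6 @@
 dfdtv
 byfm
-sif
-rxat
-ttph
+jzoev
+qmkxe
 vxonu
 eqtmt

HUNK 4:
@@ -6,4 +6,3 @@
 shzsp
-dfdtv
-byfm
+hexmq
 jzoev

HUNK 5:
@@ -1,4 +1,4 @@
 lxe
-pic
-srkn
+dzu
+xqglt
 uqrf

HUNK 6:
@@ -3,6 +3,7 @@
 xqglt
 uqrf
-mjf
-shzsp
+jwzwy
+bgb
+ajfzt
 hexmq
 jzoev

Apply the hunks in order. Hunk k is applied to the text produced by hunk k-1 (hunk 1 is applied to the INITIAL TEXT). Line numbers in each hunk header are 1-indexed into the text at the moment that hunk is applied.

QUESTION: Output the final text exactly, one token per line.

Answer: lxe
dzu
xqglt
uqrf
jwzwy
bgb
ajfzt
hexmq
jzoev
qmkxe
vxonu
eqtmt

Derivation:
Hunk 1: at line 2 remove [lgdf] add [uqrf,mjf] -> 12 lines: lxe pic srkn uqrf mjf shzsp tizmq yujp rxat ttph vxonu eqtmt
Hunk 2: at line 5 remove [tizmq,yujp] add [dfdtv,byfm,sif] -> 13 lines: lxe pic srkn uqrf mjf shzsp dfdtv byfm sif rxat ttph vxonu eqtmt
Hunk 3: at line 7 remove [sif,rxat,ttph] add [jzoev,qmkxe] -> 12 lines: lxe pic srkn uqrf mjf shzsp dfdtv byfm jzoev qmkxe vxonu eqtmt
Hunk 4: at line 6 remove [dfdtv,byfm] add [hexmq] -> 11 lines: lxe pic srkn uqrf mjf shzsp hexmq jzoev qmkxe vxonu eqtmt
Hunk 5: at line 1 remove [pic,srkn] add [dzu,xqglt] -> 11 lines: lxe dzu xqglt uqrf mjf shzsp hexmq jzoev qmkxe vxonu eqtmt
Hunk 6: at line 3 remove [mjf,shzsp] add [jwzwy,bgb,ajfzt] -> 12 lines: lxe dzu xqglt uqrf jwzwy bgb ajfzt hexmq jzoev qmkxe vxonu eqtmt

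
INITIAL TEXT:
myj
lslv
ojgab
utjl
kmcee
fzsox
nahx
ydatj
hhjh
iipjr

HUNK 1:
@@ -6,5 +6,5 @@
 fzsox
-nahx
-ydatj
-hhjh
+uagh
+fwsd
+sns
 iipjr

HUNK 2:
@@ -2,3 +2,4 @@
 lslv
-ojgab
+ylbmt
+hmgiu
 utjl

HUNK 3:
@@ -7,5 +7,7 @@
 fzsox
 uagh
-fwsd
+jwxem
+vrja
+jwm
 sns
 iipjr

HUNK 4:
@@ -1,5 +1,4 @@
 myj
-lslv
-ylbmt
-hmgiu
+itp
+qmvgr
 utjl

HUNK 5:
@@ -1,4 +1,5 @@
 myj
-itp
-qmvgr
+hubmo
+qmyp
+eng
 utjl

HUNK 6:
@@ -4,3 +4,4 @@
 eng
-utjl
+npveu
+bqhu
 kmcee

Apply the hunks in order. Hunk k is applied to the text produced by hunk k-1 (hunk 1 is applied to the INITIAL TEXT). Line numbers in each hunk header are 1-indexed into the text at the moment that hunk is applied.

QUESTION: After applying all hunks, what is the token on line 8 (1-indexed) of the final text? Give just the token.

Answer: fzsox

Derivation:
Hunk 1: at line 6 remove [nahx,ydatj,hhjh] add [uagh,fwsd,sns] -> 10 lines: myj lslv ojgab utjl kmcee fzsox uagh fwsd sns iipjr
Hunk 2: at line 2 remove [ojgab] add [ylbmt,hmgiu] -> 11 lines: myj lslv ylbmt hmgiu utjl kmcee fzsox uagh fwsd sns iipjr
Hunk 3: at line 7 remove [fwsd] add [jwxem,vrja,jwm] -> 13 lines: myj lslv ylbmt hmgiu utjl kmcee fzsox uagh jwxem vrja jwm sns iipjr
Hunk 4: at line 1 remove [lslv,ylbmt,hmgiu] add [itp,qmvgr] -> 12 lines: myj itp qmvgr utjl kmcee fzsox uagh jwxem vrja jwm sns iipjr
Hunk 5: at line 1 remove [itp,qmvgr] add [hubmo,qmyp,eng] -> 13 lines: myj hubmo qmyp eng utjl kmcee fzsox uagh jwxem vrja jwm sns iipjr
Hunk 6: at line 4 remove [utjl] add [npveu,bqhu] -> 14 lines: myj hubmo qmyp eng npveu bqhu kmcee fzsox uagh jwxem vrja jwm sns iipjr
Final line 8: fzsox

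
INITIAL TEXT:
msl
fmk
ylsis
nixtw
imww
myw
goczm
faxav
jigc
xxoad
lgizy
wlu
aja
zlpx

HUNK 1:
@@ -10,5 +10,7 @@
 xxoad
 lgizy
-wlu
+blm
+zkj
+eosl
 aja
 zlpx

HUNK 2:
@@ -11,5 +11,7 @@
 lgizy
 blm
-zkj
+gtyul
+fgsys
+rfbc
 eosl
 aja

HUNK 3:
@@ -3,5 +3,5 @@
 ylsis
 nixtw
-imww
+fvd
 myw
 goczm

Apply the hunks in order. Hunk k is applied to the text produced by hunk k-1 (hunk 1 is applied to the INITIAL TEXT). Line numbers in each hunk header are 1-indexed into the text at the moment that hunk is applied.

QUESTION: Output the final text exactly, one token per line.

Answer: msl
fmk
ylsis
nixtw
fvd
myw
goczm
faxav
jigc
xxoad
lgizy
blm
gtyul
fgsys
rfbc
eosl
aja
zlpx

Derivation:
Hunk 1: at line 10 remove [wlu] add [blm,zkj,eosl] -> 16 lines: msl fmk ylsis nixtw imww myw goczm faxav jigc xxoad lgizy blm zkj eosl aja zlpx
Hunk 2: at line 11 remove [zkj] add [gtyul,fgsys,rfbc] -> 18 lines: msl fmk ylsis nixtw imww myw goczm faxav jigc xxoad lgizy blm gtyul fgsys rfbc eosl aja zlpx
Hunk 3: at line 3 remove [imww] add [fvd] -> 18 lines: msl fmk ylsis nixtw fvd myw goczm faxav jigc xxoad lgizy blm gtyul fgsys rfbc eosl aja zlpx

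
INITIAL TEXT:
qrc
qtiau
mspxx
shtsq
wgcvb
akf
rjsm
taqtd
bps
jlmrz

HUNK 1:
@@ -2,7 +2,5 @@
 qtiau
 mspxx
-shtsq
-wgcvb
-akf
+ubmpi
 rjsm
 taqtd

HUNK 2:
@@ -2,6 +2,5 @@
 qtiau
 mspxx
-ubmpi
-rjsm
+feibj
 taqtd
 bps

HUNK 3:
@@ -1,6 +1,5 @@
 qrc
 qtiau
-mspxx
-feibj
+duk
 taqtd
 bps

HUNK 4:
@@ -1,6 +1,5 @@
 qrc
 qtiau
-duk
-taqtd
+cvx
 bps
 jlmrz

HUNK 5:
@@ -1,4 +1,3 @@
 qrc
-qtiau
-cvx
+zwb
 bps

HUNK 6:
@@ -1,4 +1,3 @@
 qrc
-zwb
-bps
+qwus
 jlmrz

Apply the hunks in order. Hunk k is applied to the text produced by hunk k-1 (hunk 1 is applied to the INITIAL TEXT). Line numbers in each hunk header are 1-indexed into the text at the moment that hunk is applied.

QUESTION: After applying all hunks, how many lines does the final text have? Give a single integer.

Hunk 1: at line 2 remove [shtsq,wgcvb,akf] add [ubmpi] -> 8 lines: qrc qtiau mspxx ubmpi rjsm taqtd bps jlmrz
Hunk 2: at line 2 remove [ubmpi,rjsm] add [feibj] -> 7 lines: qrc qtiau mspxx feibj taqtd bps jlmrz
Hunk 3: at line 1 remove [mspxx,feibj] add [duk] -> 6 lines: qrc qtiau duk taqtd bps jlmrz
Hunk 4: at line 1 remove [duk,taqtd] add [cvx] -> 5 lines: qrc qtiau cvx bps jlmrz
Hunk 5: at line 1 remove [qtiau,cvx] add [zwb] -> 4 lines: qrc zwb bps jlmrz
Hunk 6: at line 1 remove [zwb,bps] add [qwus] -> 3 lines: qrc qwus jlmrz
Final line count: 3

Answer: 3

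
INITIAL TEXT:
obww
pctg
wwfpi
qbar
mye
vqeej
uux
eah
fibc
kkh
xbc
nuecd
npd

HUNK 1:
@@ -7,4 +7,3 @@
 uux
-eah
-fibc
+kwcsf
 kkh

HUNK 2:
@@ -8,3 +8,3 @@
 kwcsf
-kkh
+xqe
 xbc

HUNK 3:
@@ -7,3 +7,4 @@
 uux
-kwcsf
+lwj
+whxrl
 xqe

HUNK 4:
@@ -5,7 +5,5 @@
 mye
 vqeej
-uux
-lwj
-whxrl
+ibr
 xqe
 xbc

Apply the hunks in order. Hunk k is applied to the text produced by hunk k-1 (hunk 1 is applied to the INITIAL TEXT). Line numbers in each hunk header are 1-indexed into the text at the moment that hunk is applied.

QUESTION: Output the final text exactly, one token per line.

Hunk 1: at line 7 remove [eah,fibc] add [kwcsf] -> 12 lines: obww pctg wwfpi qbar mye vqeej uux kwcsf kkh xbc nuecd npd
Hunk 2: at line 8 remove [kkh] add [xqe] -> 12 lines: obww pctg wwfpi qbar mye vqeej uux kwcsf xqe xbc nuecd npd
Hunk 3: at line 7 remove [kwcsf] add [lwj,whxrl] -> 13 lines: obww pctg wwfpi qbar mye vqeej uux lwj whxrl xqe xbc nuecd npd
Hunk 4: at line 5 remove [uux,lwj,whxrl] add [ibr] -> 11 lines: obww pctg wwfpi qbar mye vqeej ibr xqe xbc nuecd npd

Answer: obww
pctg
wwfpi
qbar
mye
vqeej
ibr
xqe
xbc
nuecd
npd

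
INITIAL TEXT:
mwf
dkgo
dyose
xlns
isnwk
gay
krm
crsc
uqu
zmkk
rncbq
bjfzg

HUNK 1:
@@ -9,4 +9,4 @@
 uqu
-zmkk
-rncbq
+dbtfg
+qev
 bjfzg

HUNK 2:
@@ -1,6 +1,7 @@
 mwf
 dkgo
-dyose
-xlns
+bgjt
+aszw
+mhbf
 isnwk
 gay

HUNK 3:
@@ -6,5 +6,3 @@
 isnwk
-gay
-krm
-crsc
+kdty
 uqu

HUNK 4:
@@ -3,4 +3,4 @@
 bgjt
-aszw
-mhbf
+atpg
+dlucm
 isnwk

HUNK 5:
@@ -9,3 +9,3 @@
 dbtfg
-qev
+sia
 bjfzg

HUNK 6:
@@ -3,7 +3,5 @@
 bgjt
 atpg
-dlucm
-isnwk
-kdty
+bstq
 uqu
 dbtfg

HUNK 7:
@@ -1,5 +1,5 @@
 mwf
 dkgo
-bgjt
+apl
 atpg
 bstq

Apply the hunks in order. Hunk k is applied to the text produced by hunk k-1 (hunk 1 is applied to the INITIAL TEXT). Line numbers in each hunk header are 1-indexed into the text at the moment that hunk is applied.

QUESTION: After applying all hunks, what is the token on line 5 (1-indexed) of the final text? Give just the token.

Hunk 1: at line 9 remove [zmkk,rncbq] add [dbtfg,qev] -> 12 lines: mwf dkgo dyose xlns isnwk gay krm crsc uqu dbtfg qev bjfzg
Hunk 2: at line 1 remove [dyose,xlns] add [bgjt,aszw,mhbf] -> 13 lines: mwf dkgo bgjt aszw mhbf isnwk gay krm crsc uqu dbtfg qev bjfzg
Hunk 3: at line 6 remove [gay,krm,crsc] add [kdty] -> 11 lines: mwf dkgo bgjt aszw mhbf isnwk kdty uqu dbtfg qev bjfzg
Hunk 4: at line 3 remove [aszw,mhbf] add [atpg,dlucm] -> 11 lines: mwf dkgo bgjt atpg dlucm isnwk kdty uqu dbtfg qev bjfzg
Hunk 5: at line 9 remove [qev] add [sia] -> 11 lines: mwf dkgo bgjt atpg dlucm isnwk kdty uqu dbtfg sia bjfzg
Hunk 6: at line 3 remove [dlucm,isnwk,kdty] add [bstq] -> 9 lines: mwf dkgo bgjt atpg bstq uqu dbtfg sia bjfzg
Hunk 7: at line 1 remove [bgjt] add [apl] -> 9 lines: mwf dkgo apl atpg bstq uqu dbtfg sia bjfzg
Final line 5: bstq

Answer: bstq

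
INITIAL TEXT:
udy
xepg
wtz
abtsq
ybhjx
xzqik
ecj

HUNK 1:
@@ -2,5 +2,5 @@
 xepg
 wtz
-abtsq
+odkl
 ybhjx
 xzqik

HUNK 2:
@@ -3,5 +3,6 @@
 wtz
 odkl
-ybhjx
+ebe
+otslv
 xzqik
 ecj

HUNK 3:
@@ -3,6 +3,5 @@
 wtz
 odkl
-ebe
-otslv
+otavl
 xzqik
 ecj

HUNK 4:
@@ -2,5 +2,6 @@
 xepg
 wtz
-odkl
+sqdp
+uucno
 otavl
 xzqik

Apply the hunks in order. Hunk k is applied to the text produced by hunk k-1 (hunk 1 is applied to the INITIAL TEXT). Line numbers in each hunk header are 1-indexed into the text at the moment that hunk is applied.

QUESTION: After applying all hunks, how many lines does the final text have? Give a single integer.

Answer: 8

Derivation:
Hunk 1: at line 2 remove [abtsq] add [odkl] -> 7 lines: udy xepg wtz odkl ybhjx xzqik ecj
Hunk 2: at line 3 remove [ybhjx] add [ebe,otslv] -> 8 lines: udy xepg wtz odkl ebe otslv xzqik ecj
Hunk 3: at line 3 remove [ebe,otslv] add [otavl] -> 7 lines: udy xepg wtz odkl otavl xzqik ecj
Hunk 4: at line 2 remove [odkl] add [sqdp,uucno] -> 8 lines: udy xepg wtz sqdp uucno otavl xzqik ecj
Final line count: 8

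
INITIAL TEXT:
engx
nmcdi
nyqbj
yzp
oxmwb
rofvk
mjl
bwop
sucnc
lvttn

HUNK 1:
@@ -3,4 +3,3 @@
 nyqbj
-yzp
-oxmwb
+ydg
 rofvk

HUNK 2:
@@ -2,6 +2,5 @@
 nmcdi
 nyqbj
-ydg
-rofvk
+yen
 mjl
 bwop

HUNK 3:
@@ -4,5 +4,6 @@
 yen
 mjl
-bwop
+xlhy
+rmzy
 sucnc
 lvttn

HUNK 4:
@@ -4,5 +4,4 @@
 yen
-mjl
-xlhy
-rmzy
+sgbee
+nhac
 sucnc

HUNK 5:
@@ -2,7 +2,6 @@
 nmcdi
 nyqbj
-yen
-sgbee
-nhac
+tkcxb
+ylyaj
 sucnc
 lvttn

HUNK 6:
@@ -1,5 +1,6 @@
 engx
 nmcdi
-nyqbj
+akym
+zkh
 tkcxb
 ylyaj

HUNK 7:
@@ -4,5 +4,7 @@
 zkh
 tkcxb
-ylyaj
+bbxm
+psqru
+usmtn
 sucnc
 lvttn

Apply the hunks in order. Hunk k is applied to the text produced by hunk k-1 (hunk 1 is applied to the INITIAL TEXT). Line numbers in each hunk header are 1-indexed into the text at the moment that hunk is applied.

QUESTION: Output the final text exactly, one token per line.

Hunk 1: at line 3 remove [yzp,oxmwb] add [ydg] -> 9 lines: engx nmcdi nyqbj ydg rofvk mjl bwop sucnc lvttn
Hunk 2: at line 2 remove [ydg,rofvk] add [yen] -> 8 lines: engx nmcdi nyqbj yen mjl bwop sucnc lvttn
Hunk 3: at line 4 remove [bwop] add [xlhy,rmzy] -> 9 lines: engx nmcdi nyqbj yen mjl xlhy rmzy sucnc lvttn
Hunk 4: at line 4 remove [mjl,xlhy,rmzy] add [sgbee,nhac] -> 8 lines: engx nmcdi nyqbj yen sgbee nhac sucnc lvttn
Hunk 5: at line 2 remove [yen,sgbee,nhac] add [tkcxb,ylyaj] -> 7 lines: engx nmcdi nyqbj tkcxb ylyaj sucnc lvttn
Hunk 6: at line 1 remove [nyqbj] add [akym,zkh] -> 8 lines: engx nmcdi akym zkh tkcxb ylyaj sucnc lvttn
Hunk 7: at line 4 remove [ylyaj] add [bbxm,psqru,usmtn] -> 10 lines: engx nmcdi akym zkh tkcxb bbxm psqru usmtn sucnc lvttn

Answer: engx
nmcdi
akym
zkh
tkcxb
bbxm
psqru
usmtn
sucnc
lvttn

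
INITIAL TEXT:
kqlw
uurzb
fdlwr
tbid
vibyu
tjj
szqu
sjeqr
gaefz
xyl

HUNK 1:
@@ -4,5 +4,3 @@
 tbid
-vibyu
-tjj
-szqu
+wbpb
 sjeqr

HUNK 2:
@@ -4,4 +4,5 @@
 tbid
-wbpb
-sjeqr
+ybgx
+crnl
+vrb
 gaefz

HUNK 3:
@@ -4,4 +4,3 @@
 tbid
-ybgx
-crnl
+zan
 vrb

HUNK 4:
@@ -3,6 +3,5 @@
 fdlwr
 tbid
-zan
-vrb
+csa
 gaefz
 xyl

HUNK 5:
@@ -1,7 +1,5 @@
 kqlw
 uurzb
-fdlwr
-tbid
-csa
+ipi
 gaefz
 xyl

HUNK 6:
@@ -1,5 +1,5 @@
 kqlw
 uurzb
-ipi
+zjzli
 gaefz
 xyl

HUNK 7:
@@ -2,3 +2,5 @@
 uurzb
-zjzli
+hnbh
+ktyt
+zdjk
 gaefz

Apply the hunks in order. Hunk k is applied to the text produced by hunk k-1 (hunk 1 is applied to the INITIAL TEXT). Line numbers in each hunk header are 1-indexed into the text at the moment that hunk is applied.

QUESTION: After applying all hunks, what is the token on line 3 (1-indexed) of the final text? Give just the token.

Answer: hnbh

Derivation:
Hunk 1: at line 4 remove [vibyu,tjj,szqu] add [wbpb] -> 8 lines: kqlw uurzb fdlwr tbid wbpb sjeqr gaefz xyl
Hunk 2: at line 4 remove [wbpb,sjeqr] add [ybgx,crnl,vrb] -> 9 lines: kqlw uurzb fdlwr tbid ybgx crnl vrb gaefz xyl
Hunk 3: at line 4 remove [ybgx,crnl] add [zan] -> 8 lines: kqlw uurzb fdlwr tbid zan vrb gaefz xyl
Hunk 4: at line 3 remove [zan,vrb] add [csa] -> 7 lines: kqlw uurzb fdlwr tbid csa gaefz xyl
Hunk 5: at line 1 remove [fdlwr,tbid,csa] add [ipi] -> 5 lines: kqlw uurzb ipi gaefz xyl
Hunk 6: at line 1 remove [ipi] add [zjzli] -> 5 lines: kqlw uurzb zjzli gaefz xyl
Hunk 7: at line 2 remove [zjzli] add [hnbh,ktyt,zdjk] -> 7 lines: kqlw uurzb hnbh ktyt zdjk gaefz xyl
Final line 3: hnbh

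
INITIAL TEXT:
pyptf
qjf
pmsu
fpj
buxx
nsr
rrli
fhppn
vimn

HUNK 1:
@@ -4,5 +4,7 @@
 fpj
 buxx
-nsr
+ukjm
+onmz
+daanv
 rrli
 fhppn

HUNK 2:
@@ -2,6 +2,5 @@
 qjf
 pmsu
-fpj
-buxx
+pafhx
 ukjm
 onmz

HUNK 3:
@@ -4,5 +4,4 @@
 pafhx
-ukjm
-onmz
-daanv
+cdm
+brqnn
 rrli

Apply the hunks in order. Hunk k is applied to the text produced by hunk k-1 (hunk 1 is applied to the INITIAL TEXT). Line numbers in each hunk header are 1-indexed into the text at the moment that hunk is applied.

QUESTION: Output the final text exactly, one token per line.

Hunk 1: at line 4 remove [nsr] add [ukjm,onmz,daanv] -> 11 lines: pyptf qjf pmsu fpj buxx ukjm onmz daanv rrli fhppn vimn
Hunk 2: at line 2 remove [fpj,buxx] add [pafhx] -> 10 lines: pyptf qjf pmsu pafhx ukjm onmz daanv rrli fhppn vimn
Hunk 3: at line 4 remove [ukjm,onmz,daanv] add [cdm,brqnn] -> 9 lines: pyptf qjf pmsu pafhx cdm brqnn rrli fhppn vimn

Answer: pyptf
qjf
pmsu
pafhx
cdm
brqnn
rrli
fhppn
vimn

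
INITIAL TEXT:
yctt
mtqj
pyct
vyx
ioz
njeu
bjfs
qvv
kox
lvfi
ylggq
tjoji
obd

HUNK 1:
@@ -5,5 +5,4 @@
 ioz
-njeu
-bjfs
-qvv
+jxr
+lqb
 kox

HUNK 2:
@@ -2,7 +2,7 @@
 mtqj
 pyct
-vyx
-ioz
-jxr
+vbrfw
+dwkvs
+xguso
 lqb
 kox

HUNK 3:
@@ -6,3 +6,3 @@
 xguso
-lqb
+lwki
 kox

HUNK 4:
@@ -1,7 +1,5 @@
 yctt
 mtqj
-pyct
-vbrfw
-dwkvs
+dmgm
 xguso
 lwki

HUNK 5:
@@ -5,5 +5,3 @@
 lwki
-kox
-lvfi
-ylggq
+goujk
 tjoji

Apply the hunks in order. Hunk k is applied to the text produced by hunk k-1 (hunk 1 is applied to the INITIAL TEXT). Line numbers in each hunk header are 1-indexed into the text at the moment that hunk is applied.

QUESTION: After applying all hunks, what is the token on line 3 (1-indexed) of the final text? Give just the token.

Hunk 1: at line 5 remove [njeu,bjfs,qvv] add [jxr,lqb] -> 12 lines: yctt mtqj pyct vyx ioz jxr lqb kox lvfi ylggq tjoji obd
Hunk 2: at line 2 remove [vyx,ioz,jxr] add [vbrfw,dwkvs,xguso] -> 12 lines: yctt mtqj pyct vbrfw dwkvs xguso lqb kox lvfi ylggq tjoji obd
Hunk 3: at line 6 remove [lqb] add [lwki] -> 12 lines: yctt mtqj pyct vbrfw dwkvs xguso lwki kox lvfi ylggq tjoji obd
Hunk 4: at line 1 remove [pyct,vbrfw,dwkvs] add [dmgm] -> 10 lines: yctt mtqj dmgm xguso lwki kox lvfi ylggq tjoji obd
Hunk 5: at line 5 remove [kox,lvfi,ylggq] add [goujk] -> 8 lines: yctt mtqj dmgm xguso lwki goujk tjoji obd
Final line 3: dmgm

Answer: dmgm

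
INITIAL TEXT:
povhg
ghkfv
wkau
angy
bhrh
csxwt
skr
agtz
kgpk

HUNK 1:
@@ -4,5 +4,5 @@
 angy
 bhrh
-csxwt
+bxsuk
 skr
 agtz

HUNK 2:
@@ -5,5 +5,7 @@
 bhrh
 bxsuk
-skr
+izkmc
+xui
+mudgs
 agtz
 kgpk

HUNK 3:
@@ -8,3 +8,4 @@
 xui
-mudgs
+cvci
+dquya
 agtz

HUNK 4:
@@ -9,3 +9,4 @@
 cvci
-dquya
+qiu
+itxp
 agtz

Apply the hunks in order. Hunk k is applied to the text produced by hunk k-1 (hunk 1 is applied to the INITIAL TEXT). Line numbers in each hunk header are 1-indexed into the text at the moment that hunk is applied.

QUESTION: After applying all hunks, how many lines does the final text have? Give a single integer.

Hunk 1: at line 4 remove [csxwt] add [bxsuk] -> 9 lines: povhg ghkfv wkau angy bhrh bxsuk skr agtz kgpk
Hunk 2: at line 5 remove [skr] add [izkmc,xui,mudgs] -> 11 lines: povhg ghkfv wkau angy bhrh bxsuk izkmc xui mudgs agtz kgpk
Hunk 3: at line 8 remove [mudgs] add [cvci,dquya] -> 12 lines: povhg ghkfv wkau angy bhrh bxsuk izkmc xui cvci dquya agtz kgpk
Hunk 4: at line 9 remove [dquya] add [qiu,itxp] -> 13 lines: povhg ghkfv wkau angy bhrh bxsuk izkmc xui cvci qiu itxp agtz kgpk
Final line count: 13

Answer: 13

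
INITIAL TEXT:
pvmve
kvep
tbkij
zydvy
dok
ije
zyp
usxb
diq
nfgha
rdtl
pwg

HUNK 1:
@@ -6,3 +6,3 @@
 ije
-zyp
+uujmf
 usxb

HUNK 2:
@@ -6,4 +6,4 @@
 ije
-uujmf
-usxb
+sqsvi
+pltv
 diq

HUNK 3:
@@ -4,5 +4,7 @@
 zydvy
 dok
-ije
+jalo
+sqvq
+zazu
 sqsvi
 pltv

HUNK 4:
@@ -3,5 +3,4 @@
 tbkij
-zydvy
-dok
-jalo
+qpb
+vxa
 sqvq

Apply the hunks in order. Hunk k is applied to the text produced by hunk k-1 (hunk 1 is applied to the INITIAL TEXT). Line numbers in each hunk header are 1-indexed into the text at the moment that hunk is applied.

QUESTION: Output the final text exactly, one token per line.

Answer: pvmve
kvep
tbkij
qpb
vxa
sqvq
zazu
sqsvi
pltv
diq
nfgha
rdtl
pwg

Derivation:
Hunk 1: at line 6 remove [zyp] add [uujmf] -> 12 lines: pvmve kvep tbkij zydvy dok ije uujmf usxb diq nfgha rdtl pwg
Hunk 2: at line 6 remove [uujmf,usxb] add [sqsvi,pltv] -> 12 lines: pvmve kvep tbkij zydvy dok ije sqsvi pltv diq nfgha rdtl pwg
Hunk 3: at line 4 remove [ije] add [jalo,sqvq,zazu] -> 14 lines: pvmve kvep tbkij zydvy dok jalo sqvq zazu sqsvi pltv diq nfgha rdtl pwg
Hunk 4: at line 3 remove [zydvy,dok,jalo] add [qpb,vxa] -> 13 lines: pvmve kvep tbkij qpb vxa sqvq zazu sqsvi pltv diq nfgha rdtl pwg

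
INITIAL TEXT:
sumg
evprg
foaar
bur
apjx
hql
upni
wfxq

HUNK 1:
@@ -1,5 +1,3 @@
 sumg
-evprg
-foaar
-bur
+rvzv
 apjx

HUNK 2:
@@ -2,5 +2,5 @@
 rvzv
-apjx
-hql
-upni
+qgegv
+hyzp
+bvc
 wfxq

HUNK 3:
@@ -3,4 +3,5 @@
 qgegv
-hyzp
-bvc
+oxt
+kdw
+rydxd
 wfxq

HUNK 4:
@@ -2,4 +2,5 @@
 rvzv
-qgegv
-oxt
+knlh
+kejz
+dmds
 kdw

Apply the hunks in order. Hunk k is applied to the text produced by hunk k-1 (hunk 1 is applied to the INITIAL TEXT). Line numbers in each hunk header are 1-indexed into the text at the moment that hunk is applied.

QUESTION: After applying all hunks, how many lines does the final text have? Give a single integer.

Answer: 8

Derivation:
Hunk 1: at line 1 remove [evprg,foaar,bur] add [rvzv] -> 6 lines: sumg rvzv apjx hql upni wfxq
Hunk 2: at line 2 remove [apjx,hql,upni] add [qgegv,hyzp,bvc] -> 6 lines: sumg rvzv qgegv hyzp bvc wfxq
Hunk 3: at line 3 remove [hyzp,bvc] add [oxt,kdw,rydxd] -> 7 lines: sumg rvzv qgegv oxt kdw rydxd wfxq
Hunk 4: at line 2 remove [qgegv,oxt] add [knlh,kejz,dmds] -> 8 lines: sumg rvzv knlh kejz dmds kdw rydxd wfxq
Final line count: 8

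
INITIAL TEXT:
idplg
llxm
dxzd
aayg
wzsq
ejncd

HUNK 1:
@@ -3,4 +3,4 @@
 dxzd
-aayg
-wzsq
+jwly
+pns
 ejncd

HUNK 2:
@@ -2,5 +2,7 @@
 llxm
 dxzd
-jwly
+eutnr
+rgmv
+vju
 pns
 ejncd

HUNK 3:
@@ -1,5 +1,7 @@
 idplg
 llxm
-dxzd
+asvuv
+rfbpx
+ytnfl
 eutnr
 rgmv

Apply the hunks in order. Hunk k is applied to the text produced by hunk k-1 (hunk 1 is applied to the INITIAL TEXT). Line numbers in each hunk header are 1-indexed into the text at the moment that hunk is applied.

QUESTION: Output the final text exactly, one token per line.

Answer: idplg
llxm
asvuv
rfbpx
ytnfl
eutnr
rgmv
vju
pns
ejncd

Derivation:
Hunk 1: at line 3 remove [aayg,wzsq] add [jwly,pns] -> 6 lines: idplg llxm dxzd jwly pns ejncd
Hunk 2: at line 2 remove [jwly] add [eutnr,rgmv,vju] -> 8 lines: idplg llxm dxzd eutnr rgmv vju pns ejncd
Hunk 3: at line 1 remove [dxzd] add [asvuv,rfbpx,ytnfl] -> 10 lines: idplg llxm asvuv rfbpx ytnfl eutnr rgmv vju pns ejncd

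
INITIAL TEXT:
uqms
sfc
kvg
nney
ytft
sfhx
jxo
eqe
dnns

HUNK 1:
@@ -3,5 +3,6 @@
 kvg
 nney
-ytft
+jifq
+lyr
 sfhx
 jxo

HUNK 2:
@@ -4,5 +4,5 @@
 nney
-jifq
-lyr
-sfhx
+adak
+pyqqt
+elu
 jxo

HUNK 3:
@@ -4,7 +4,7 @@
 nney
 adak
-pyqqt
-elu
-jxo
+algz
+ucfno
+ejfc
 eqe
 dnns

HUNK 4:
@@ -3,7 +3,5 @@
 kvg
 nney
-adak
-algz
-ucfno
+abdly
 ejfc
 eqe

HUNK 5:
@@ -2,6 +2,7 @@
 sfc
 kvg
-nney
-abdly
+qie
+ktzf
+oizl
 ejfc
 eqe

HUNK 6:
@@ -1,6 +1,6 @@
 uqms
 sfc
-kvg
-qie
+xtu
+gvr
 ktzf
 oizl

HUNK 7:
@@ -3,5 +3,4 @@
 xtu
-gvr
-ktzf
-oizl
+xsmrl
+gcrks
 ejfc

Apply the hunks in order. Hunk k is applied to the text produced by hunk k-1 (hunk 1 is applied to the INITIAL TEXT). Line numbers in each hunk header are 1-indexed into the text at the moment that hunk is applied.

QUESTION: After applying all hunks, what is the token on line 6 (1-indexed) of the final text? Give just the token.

Answer: ejfc

Derivation:
Hunk 1: at line 3 remove [ytft] add [jifq,lyr] -> 10 lines: uqms sfc kvg nney jifq lyr sfhx jxo eqe dnns
Hunk 2: at line 4 remove [jifq,lyr,sfhx] add [adak,pyqqt,elu] -> 10 lines: uqms sfc kvg nney adak pyqqt elu jxo eqe dnns
Hunk 3: at line 4 remove [pyqqt,elu,jxo] add [algz,ucfno,ejfc] -> 10 lines: uqms sfc kvg nney adak algz ucfno ejfc eqe dnns
Hunk 4: at line 3 remove [adak,algz,ucfno] add [abdly] -> 8 lines: uqms sfc kvg nney abdly ejfc eqe dnns
Hunk 5: at line 2 remove [nney,abdly] add [qie,ktzf,oizl] -> 9 lines: uqms sfc kvg qie ktzf oizl ejfc eqe dnns
Hunk 6: at line 1 remove [kvg,qie] add [xtu,gvr] -> 9 lines: uqms sfc xtu gvr ktzf oizl ejfc eqe dnns
Hunk 7: at line 3 remove [gvr,ktzf,oizl] add [xsmrl,gcrks] -> 8 lines: uqms sfc xtu xsmrl gcrks ejfc eqe dnns
Final line 6: ejfc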